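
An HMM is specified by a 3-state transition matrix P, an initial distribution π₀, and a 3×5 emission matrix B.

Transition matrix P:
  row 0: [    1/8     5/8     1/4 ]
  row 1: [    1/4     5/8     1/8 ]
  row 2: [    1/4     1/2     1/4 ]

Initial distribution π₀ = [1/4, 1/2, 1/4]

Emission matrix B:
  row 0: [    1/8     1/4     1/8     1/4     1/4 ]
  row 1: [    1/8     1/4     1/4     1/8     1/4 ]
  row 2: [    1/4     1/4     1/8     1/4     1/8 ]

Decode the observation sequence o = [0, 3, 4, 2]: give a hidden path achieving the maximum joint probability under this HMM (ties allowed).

path = [1, 1, 1, 1]

t=0: δ = [3.125e-02, 6.250e-02, 6.250e-02]  (obs o_0=0)
t=1: δ = [3.906e-03, 4.883e-03, 3.906e-03]  ψ = [1, 1, 2]  (obs o_1=3)
t=2: δ = [3.052e-04, 7.629e-04, 1.221e-04]  ψ = [1, 1, 0]  (obs o_2=4)
t=3: δ = [2.384e-05, 1.192e-04, 1.192e-05]  ψ = [1, 1, 1]  (obs o_3=2)
backtrack: best end state = 1; path = [1, 1, 1, 1]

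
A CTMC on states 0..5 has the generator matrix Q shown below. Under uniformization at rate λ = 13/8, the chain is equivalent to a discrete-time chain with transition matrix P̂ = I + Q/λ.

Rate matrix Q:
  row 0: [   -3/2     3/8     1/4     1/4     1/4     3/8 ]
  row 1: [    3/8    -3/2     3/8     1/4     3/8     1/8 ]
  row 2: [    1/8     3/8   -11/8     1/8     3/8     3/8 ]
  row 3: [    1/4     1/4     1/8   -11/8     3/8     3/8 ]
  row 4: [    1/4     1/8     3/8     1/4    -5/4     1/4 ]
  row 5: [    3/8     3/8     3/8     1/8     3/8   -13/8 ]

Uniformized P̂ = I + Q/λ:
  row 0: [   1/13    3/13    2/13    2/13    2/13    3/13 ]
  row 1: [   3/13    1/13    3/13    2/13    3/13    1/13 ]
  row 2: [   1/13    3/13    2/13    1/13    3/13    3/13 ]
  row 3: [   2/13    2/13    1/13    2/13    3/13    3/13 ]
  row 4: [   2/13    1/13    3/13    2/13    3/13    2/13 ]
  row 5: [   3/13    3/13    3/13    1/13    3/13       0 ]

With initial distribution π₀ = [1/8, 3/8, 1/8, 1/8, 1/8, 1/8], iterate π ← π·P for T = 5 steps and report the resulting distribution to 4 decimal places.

t=0: π = [0.1250, 0.3750, 0.1250, 0.1250, 0.1250, 0.1250]
t=1: π = [0.1731, 0.1442, 0.1923, 0.1346, 0.2212, 0.1346]
t=2: π = [0.1472, 0.1642, 0.1820, 0.1287, 0.2175, 0.1605]
t=3: π = [0.1535, 0.1622, 0.1857, 0.1275, 0.2194, 0.1517]
t=4: π = [0.1519, 0.1623, 0.1851, 0.1279, 0.2190, 0.1539]
t=5: π = [0.1522, 0.1623, 0.1852, 0.1278, 0.2191, 0.1534]

π = [0.1522, 0.1623, 0.1852, 0.1278, 0.2191, 0.1534]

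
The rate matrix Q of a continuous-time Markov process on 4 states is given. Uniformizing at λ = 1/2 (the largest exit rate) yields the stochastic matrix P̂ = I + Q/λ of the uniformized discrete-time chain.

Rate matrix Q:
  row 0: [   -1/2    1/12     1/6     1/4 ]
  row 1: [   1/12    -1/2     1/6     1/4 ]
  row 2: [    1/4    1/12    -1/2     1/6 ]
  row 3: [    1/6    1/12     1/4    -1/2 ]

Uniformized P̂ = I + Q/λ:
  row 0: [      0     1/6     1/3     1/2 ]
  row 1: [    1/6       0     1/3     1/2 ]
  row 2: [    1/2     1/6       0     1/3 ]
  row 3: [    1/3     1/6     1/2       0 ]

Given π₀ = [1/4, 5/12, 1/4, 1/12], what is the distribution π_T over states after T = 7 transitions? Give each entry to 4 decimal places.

t=0: π = [0.2500, 0.4167, 0.2500, 0.0833]
t=1: π = [0.2222, 0.0972, 0.2639, 0.4167]
t=2: π = [0.2870, 0.1505, 0.3148, 0.2477]
t=3: π = [0.2650, 0.1416, 0.2697, 0.3237]
t=4: π = [0.2663, 0.1431, 0.2974, 0.2932]
t=5: π = [0.2703, 0.1428, 0.2831, 0.3038]
t=6: π = [0.2666, 0.1429, 0.2896, 0.3009]
t=7: π = [0.2689, 0.1429, 0.2869, 0.3013]

π = [0.2689, 0.1429, 0.2869, 0.3013]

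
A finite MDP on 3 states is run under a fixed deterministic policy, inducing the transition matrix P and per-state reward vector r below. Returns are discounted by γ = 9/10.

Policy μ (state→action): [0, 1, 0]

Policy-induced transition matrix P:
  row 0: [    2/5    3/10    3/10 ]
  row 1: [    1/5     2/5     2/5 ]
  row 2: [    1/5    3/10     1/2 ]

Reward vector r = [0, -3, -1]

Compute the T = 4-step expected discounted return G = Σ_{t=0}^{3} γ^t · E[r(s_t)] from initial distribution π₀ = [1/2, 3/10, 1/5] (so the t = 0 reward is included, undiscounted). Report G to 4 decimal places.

t=0: π = [0.5000, 0.3000, 0.2000], E[r] = -1.1000, γ^t·E[r] = -1.100000, running G = -1.100000
t=1: π = [0.3000, 0.3300, 0.3700], E[r] = -1.3600, γ^t·E[r] = -1.224000, running G = -2.324000
t=2: π = [0.2600, 0.3330, 0.4070], E[r] = -1.4060, γ^t·E[r] = -1.138860, running G = -3.462860
t=3: π = [0.2520, 0.3333, 0.4147], E[r] = -1.4146, γ^t·E[r] = -1.031243, running G = -4.494103

G = -4.4941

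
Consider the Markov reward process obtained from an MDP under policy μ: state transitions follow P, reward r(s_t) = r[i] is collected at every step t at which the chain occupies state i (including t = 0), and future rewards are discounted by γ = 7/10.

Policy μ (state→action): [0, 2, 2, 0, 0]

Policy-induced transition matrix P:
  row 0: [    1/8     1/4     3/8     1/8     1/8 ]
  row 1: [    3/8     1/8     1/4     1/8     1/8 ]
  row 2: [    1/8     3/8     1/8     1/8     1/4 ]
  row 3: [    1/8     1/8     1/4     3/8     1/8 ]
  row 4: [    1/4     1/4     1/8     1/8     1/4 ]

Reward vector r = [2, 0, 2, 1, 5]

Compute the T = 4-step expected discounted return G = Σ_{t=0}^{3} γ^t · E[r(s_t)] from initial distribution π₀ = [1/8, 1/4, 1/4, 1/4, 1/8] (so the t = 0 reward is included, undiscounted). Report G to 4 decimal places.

G = 4.5295

t=0: π = [0.1250, 0.2500, 0.2500, 0.2500, 0.1250], E[r] = 1.6250, γ^t·E[r] = 1.625000, running G = 1.625000
t=1: π = [0.2031, 0.2188, 0.2188, 0.1875, 0.1719], E[r] = 1.8906, γ^t·E[r] = 1.323438, running G = 2.948438
t=2: π = [0.2012, 0.2266, 0.2266, 0.1719, 0.1738], E[r] = 1.8965, γ^t·E[r] = 0.929277, running G = 3.877715
t=3: π = [0.2034, 0.2285, 0.2251, 0.1680, 0.1750], E[r] = 1.9001, γ^t·E[r] = 0.651750, running G = 4.529465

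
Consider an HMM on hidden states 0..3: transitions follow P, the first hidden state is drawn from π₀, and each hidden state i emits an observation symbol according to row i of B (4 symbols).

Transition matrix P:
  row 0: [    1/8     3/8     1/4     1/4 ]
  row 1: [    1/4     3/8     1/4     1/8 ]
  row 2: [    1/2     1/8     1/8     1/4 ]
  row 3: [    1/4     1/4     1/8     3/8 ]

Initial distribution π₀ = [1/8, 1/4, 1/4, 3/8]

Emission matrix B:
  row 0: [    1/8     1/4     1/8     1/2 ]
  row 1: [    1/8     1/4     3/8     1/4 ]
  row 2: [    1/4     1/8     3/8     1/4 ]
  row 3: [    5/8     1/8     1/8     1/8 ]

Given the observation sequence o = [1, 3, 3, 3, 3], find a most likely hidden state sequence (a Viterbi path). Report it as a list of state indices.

t=0: δ = [3.125e-02, 6.250e-02, 3.125e-02, 4.688e-02]  (obs o_0=1)
t=1: δ = [7.812e-03, 5.859e-03, 3.906e-03, 2.197e-03]  ψ = [1, 1, 1, 3]  (obs o_1=3)
t=2: δ = [9.766e-04, 7.324e-04, 4.883e-04, 2.441e-04]  ψ = [2, 0, 0, 0]  (obs o_2=3)
t=3: δ = [1.221e-04, 9.155e-05, 6.104e-05, 3.052e-05]  ψ = [2, 0, 0, 0]  (obs o_3=3)
t=4: δ = [1.526e-05, 1.144e-05, 7.629e-06, 3.815e-06]  ψ = [2, 0, 0, 0]  (obs o_4=3)
backtrack: best end state = 0; path = [1, 2, 0, 2, 0]

path = [1, 2, 0, 2, 0]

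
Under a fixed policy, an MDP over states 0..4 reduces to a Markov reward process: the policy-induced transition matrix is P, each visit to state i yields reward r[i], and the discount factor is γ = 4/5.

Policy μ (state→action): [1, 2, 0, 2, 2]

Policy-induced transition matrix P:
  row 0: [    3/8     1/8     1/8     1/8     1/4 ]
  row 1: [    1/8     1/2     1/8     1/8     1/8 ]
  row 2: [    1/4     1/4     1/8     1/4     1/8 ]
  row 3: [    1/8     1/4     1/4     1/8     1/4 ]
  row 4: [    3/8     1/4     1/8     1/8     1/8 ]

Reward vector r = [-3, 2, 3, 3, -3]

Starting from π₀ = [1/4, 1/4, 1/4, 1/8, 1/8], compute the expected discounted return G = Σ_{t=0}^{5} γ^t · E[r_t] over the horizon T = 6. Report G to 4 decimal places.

G = 0.9730

t=0: π = [0.2500, 0.2500, 0.2500, 0.1250, 0.1250], E[r] = 0.5000, γ^t·E[r] = 0.500000, running G = 0.500000
t=1: π = [0.2500, 0.2813, 0.1406, 0.1563, 0.1719], E[r] = 0.1875, γ^t·E[r] = 0.150000, running G = 0.650000
t=2: π = [0.2480, 0.2891, 0.1445, 0.1426, 0.1758], E[r] = 0.1680, γ^t·E[r] = 0.107500, running G = 0.757500
t=3: π = [0.2490, 0.2913, 0.1428, 0.1431, 0.1738], E[r] = 0.1716, γ^t·E[r] = 0.087875, running G = 0.845375
t=4: π = [0.2486, 0.2917, 0.1429, 0.1429, 0.1740], E[r] = 0.1729, γ^t·E[r] = 0.070800, running G = 0.916175
t=5: π = [0.2485, 0.2919, 0.1429, 0.1429, 0.1739], E[r] = 0.1736, γ^t·E[r] = 0.056871, running G = 0.973046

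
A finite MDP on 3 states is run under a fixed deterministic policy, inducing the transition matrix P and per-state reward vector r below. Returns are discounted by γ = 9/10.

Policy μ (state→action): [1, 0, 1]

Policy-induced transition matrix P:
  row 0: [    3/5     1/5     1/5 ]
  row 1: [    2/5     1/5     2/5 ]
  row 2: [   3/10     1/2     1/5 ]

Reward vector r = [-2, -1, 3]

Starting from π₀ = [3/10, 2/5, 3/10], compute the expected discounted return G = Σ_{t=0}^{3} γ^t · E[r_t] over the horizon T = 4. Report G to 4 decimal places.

t=0: π = [0.3000, 0.4000, 0.3000], E[r] = -0.1000, γ^t·E[r] = -0.100000, running G = -0.100000
t=1: π = [0.4300, 0.2900, 0.2800], E[r] = -0.3100, γ^t·E[r] = -0.279000, running G = -0.379000
t=2: π = [0.4580, 0.2840, 0.2580], E[r] = -0.4260, γ^t·E[r] = -0.345060, running G = -0.724060
t=3: π = [0.4658, 0.2774, 0.2568], E[r] = -0.4386, γ^t·E[r] = -0.319739, running G = -1.043799

G = -1.0438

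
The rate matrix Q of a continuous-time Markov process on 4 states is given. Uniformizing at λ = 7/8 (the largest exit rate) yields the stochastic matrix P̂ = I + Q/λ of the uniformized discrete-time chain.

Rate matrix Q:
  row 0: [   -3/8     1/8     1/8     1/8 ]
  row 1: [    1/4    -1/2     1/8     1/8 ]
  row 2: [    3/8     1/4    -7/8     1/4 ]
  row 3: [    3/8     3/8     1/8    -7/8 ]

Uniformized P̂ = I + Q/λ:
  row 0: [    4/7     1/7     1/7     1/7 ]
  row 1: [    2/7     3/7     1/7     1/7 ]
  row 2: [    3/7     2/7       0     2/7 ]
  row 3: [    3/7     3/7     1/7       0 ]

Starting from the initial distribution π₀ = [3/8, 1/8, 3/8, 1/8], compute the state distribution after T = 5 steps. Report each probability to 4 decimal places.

π = [0.4532, 0.2812, 0.1250, 0.1407]

t=0: π = [0.3750, 0.1250, 0.3750, 0.1250]
t=1: π = [0.4643, 0.2679, 0.0893, 0.1786]
t=2: π = [0.4566, 0.2832, 0.1301, 0.1301]
t=3: π = [0.4534, 0.2795, 0.1243, 0.1429]
t=4: π = [0.4534, 0.2813, 0.1251, 0.1402]
t=5: π = [0.4532, 0.2812, 0.1250, 0.1407]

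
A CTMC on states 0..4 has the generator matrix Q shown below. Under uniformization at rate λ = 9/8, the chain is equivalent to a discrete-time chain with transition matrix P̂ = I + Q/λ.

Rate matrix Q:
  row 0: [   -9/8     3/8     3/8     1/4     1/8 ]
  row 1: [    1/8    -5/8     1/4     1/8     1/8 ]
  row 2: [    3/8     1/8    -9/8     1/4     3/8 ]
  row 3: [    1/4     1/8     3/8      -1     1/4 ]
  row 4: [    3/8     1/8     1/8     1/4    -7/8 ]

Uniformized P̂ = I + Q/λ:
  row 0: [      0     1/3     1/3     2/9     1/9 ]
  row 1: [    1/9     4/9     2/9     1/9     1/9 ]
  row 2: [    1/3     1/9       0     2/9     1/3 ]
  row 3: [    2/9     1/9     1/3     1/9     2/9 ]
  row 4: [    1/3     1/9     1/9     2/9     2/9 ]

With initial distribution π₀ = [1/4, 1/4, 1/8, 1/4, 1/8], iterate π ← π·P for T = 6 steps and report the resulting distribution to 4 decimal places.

π = [0.1966, 0.2322, 0.1979, 0.1768, 0.1966]

t=0: π = [0.2500, 0.2500, 0.1250, 0.2500, 0.1250]
t=1: π = [0.1667, 0.2500, 0.2361, 0.1667, 0.1806]
t=2: π = [0.2037, 0.2315, 0.1867, 0.1759, 0.2022]
t=3: π = [0.1944, 0.2335, 0.2004, 0.1770, 0.1946]
t=4: π = [0.1970, 0.2322, 0.1973, 0.1766, 0.1969]
t=5: π = [0.1965, 0.2323, 0.1980, 0.1768, 0.1965]
t=6: π = [0.1966, 0.2322, 0.1979, 0.1768, 0.1966]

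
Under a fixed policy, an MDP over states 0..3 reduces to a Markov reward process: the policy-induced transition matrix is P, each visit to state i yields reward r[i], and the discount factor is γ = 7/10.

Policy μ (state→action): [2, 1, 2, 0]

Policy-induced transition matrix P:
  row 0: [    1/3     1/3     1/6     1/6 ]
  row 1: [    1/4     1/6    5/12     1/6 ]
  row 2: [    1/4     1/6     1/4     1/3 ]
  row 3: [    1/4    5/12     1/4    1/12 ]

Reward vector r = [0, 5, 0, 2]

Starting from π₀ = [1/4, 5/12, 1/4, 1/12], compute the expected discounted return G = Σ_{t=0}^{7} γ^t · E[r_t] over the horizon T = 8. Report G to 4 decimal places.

G = 5.7858

t=0: π = [0.2500, 0.4167, 0.2500, 0.0833], E[r] = 2.2500, γ^t·E[r] = 2.250000, running G = 2.250000
t=1: π = [0.2708, 0.2292, 0.2986, 0.2014], E[r] = 1.5486, γ^t·E[r] = 1.084028, running G = 3.334028
t=2: π = [0.2726, 0.2622, 0.2656, 0.1997], E[r] = 1.7101, γ^t·E[r] = 0.837934, running G = 4.171962
t=3: π = [0.2727, 0.2620, 0.2710, 0.1943], E[r] = 1.6986, γ^t·E[r] = 0.582634, running G = 4.754595
t=4: π = [0.2727, 0.2607, 0.2709, 0.1956], E[r] = 1.6947, γ^t·E[r] = 0.406908, running G = 5.161504
t=5: π = [0.2727, 0.2610, 0.2707, 0.1955], E[r] = 1.6962, γ^t·E[r] = 0.285079, running G = 5.446583
t=6: π = [0.2727, 0.2610, 0.2708, 0.1955], E[r] = 1.6960, γ^t·E[r] = 0.199532, running G = 5.646115
t=7: π = [0.2727, 0.2610, 0.2708, 0.1955], E[r] = 1.6960, γ^t·E[r] = 0.139672, running G = 5.785787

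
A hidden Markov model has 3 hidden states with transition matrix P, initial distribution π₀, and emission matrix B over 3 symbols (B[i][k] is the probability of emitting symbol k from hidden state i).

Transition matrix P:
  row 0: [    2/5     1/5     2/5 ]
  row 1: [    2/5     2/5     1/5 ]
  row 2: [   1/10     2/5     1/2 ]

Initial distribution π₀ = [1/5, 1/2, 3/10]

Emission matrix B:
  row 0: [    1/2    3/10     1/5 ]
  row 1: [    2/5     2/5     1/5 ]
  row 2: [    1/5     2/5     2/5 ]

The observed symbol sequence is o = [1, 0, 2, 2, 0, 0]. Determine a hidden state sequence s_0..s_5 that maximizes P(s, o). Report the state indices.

t=0: δ = [6.000e-02, 2.000e-01, 1.200e-01]  (obs o_0=1)
t=1: δ = [4.000e-02, 3.200e-02, 1.200e-02]  ψ = [1, 1, 2]  (obs o_1=0)
t=2: δ = [3.200e-03, 2.560e-03, 6.400e-03]  ψ = [0, 1, 0]  (obs o_2=2)
t=3: δ = [2.560e-04, 5.120e-04, 1.280e-03]  ψ = [0, 2, 2]  (obs o_3=2)
t=4: δ = [1.024e-04, 2.048e-04, 1.280e-04]  ψ = [1, 2, 2]  (obs o_4=0)
t=5: δ = [4.096e-05, 3.277e-05, 1.280e-05]  ψ = [1, 1, 2]  (obs o_5=0)
backtrack: best end state = 0; path = [1, 0, 2, 2, 1, 0]

path = [1, 0, 2, 2, 1, 0]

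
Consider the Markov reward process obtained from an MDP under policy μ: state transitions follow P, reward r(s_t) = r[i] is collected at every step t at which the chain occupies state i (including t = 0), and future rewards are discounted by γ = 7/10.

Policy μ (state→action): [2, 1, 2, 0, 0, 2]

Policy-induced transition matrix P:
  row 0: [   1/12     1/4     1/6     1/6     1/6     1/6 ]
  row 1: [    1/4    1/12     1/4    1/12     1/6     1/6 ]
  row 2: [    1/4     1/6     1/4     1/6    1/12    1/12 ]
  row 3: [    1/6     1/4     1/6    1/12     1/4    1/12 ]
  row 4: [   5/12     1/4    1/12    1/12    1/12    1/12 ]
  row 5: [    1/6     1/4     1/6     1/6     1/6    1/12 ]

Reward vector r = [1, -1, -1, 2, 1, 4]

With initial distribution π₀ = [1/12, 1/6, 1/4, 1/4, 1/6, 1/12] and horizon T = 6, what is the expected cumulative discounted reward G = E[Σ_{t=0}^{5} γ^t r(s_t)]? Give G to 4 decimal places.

t=0: π = [0.0833, 0.1667, 0.2500, 0.2500, 0.1667, 0.0833], E[r] = 0.6667, γ^t·E[r] = 0.666667, running G = 0.666667
t=1: π = [0.2361, 0.2014, 0.1875, 0.1181, 0.1528, 0.1042], E[r] = 0.6528, γ^t·E[r] = 0.456944, running G = 1.123611
t=2: π = [0.2176, 0.2008, 0.1863, 0.1273, 0.1481, 0.1198], E[r] = 0.7124, γ^t·E[r] = 0.349068, running G = 1.472679
t=3: π = [0.2178, 0.2010, 0.1866, 0.1270, 0.1494, 0.1182], E[r] = 0.7064, γ^t·E[r] = 0.242297, running G = 1.714976
t=4: π = [0.2182, 0.2010, 0.1865, 0.1269, 0.1492, 0.1182], E[r] = 0.7067, γ^t·E[r] = 0.169669, running G = 1.884646
t=5: π = [0.2181, 0.2010, 0.1865, 0.1269, 0.1493, 0.1183], E[r] = 0.7067, γ^t·E[r] = 0.118779, running G = 2.003424

G = 2.0034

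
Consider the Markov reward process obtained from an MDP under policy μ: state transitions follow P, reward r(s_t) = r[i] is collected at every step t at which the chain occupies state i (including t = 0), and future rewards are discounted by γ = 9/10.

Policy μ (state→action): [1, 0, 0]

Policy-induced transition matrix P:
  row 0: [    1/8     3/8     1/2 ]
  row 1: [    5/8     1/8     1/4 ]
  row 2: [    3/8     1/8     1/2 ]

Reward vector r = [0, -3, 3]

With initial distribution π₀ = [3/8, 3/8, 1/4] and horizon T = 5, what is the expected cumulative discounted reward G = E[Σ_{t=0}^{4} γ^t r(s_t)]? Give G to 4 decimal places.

G = 1.6638

t=0: π = [0.3750, 0.3750, 0.2500], E[r] = -0.3750, γ^t·E[r] = -0.375000, running G = -0.375000
t=1: π = [0.3750, 0.2188, 0.4063], E[r] = 0.5625, γ^t·E[r] = 0.506250, running G = 0.131250
t=2: π = [0.3359, 0.2188, 0.4453], E[r] = 0.6797, γ^t·E[r] = 0.550547, running G = 0.681797
t=3: π = [0.3457, 0.2090, 0.4453], E[r] = 0.7090, γ^t·E[r] = 0.516850, running G = 1.198646
t=4: π = [0.3408, 0.2114, 0.4478], E[r] = 0.7090, γ^t·E[r] = 0.465165, running G = 1.663811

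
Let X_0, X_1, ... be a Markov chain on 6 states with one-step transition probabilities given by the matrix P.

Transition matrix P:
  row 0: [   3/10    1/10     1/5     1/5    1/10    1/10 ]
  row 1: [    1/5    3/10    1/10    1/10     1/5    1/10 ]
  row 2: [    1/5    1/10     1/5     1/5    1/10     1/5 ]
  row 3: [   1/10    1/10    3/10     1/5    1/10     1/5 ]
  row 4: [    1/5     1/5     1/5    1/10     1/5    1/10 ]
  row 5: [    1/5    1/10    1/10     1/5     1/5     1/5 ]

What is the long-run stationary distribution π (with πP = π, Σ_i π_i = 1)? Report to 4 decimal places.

Balance equations π_j = Σ_i π_i·P[i][j]:
  π_0 = 3/10·π_0 + 1/5·π_1 + 1/5·π_2 + 1/10·π_3 + 1/5·π_4 + 1/5·π_5
  π_1 = 1/10·π_0 + 3/10·π_1 + 1/10·π_2 + 1/10·π_3 + 1/5·π_4 + 1/10·π_5
  π_2 = 1/5·π_0 + 1/10·π_1 + 1/5·π_2 + 3/10·π_3 + 1/5·π_4 + 1/10·π_5
  π_3 = 1/5·π_0 + 1/10·π_1 + 1/5·π_2 + 1/5·π_3 + 1/10·π_4 + 1/5·π_5
  π_4 = 1/10·π_0 + 1/5·π_1 + 1/10·π_2 + 1/10·π_3 + 1/5·π_4 + 1/5·π_5
  normalize: π_0 + π_1 + π_2 + π_3 + π_4 + π_5 = 1
Solving the linear system gives exactly π = [13150/64719, 9253/64719, 150/799, 1232/7191, 9305/64719, 9773/64719].

π = [0.2032, 0.1430, 0.1877, 0.1713, 0.1438, 0.1510]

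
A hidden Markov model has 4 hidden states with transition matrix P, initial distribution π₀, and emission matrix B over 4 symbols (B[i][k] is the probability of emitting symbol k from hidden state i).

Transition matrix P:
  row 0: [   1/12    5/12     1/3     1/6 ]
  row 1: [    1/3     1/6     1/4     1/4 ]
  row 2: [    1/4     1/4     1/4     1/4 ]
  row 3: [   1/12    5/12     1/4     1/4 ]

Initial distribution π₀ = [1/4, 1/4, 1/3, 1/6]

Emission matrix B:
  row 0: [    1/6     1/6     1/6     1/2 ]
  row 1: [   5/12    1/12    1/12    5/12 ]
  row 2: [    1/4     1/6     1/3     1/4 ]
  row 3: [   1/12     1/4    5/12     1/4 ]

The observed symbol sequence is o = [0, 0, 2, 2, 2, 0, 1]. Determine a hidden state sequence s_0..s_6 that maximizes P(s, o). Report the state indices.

t=0: δ = [4.167e-02, 1.042e-01, 8.333e-02, 1.389e-02]  (obs o_0=0)
t=1: δ = [5.787e-03, 8.681e-03, 6.510e-03, 2.170e-03]  ψ = [1, 2, 1, 1]  (obs o_1=0)
t=2: δ = [4.823e-04, 2.009e-04, 7.234e-04, 9.042e-04]  ψ = [1, 0, 1, 1]  (obs o_2=2)
t=3: δ = [3.014e-05, 3.140e-05, 7.535e-05, 9.419e-05]  ψ = [2, 3, 3, 3]  (obs o_3=2)
t=4: δ = [3.140e-06, 3.270e-06, 7.849e-06, 9.811e-06]  ψ = [2, 3, 3, 3]  (obs o_4=2)
t=5: δ = [3.270e-07, 1.703e-06, 6.132e-07, 2.044e-07]  ψ = [2, 3, 3, 3]  (obs o_5=0)
t=6: δ = [9.463e-08, 2.366e-08, 7.097e-08, 1.065e-07]  ψ = [1, 1, 1, 1]  (obs o_6=1)
backtrack: best end state = 3; path = [2, 1, 3, 3, 3, 1, 3]

path = [2, 1, 3, 3, 3, 1, 3]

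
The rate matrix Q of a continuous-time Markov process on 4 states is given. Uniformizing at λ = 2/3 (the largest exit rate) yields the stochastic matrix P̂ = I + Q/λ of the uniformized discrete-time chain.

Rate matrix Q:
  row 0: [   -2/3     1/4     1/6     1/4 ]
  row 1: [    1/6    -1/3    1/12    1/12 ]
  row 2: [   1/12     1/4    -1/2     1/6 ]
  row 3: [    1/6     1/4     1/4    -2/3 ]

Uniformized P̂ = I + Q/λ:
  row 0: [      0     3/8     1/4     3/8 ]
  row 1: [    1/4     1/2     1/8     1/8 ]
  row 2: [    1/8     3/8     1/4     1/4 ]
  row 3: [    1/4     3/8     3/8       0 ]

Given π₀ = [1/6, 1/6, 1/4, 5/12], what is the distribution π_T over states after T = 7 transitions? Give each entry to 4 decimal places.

t=0: π = [0.1667, 0.1667, 0.2500, 0.4167]
t=1: π = [0.1771, 0.3958, 0.2813, 0.1458]
t=2: π = [0.1706, 0.4245, 0.2188, 0.1862]
t=3: π = [0.1800, 0.4281, 0.2202, 0.1717]
t=4: π = [0.1775, 0.4285, 0.2180, 0.1761]
t=5: π = [0.1784, 0.4286, 0.2184, 0.1746]
t=6: π = [0.1781, 0.4286, 0.2183, 0.1751]
t=7: π = [0.1782, 0.4286, 0.2183, 0.1749]

π = [0.1782, 0.4286, 0.2183, 0.1749]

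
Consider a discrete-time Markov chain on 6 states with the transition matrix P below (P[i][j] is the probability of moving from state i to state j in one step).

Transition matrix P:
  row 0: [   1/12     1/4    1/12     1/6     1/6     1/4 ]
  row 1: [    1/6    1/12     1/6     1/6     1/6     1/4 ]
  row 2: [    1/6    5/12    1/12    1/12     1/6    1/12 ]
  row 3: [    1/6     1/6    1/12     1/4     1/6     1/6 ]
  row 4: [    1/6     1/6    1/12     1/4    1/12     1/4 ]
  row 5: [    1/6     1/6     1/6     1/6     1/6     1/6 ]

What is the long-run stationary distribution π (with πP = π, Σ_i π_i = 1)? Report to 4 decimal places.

π = [0.1538, 0.1924, 0.1159, 0.1853, 0.1538, 0.1987]

Balance equations π_j = Σ_i π_i·P[i][j]:
  π_0 = 1/12·π_0 + 1/6·π_1 + 1/6·π_2 + 1/6·π_3 + 1/6·π_4 + 1/6·π_5
  π_1 = 1/4·π_0 + 1/12·π_1 + 5/12·π_2 + 1/6·π_3 + 1/6·π_4 + 1/6·π_5
  π_2 = 1/12·π_0 + 1/6·π_1 + 1/12·π_2 + 1/12·π_3 + 1/12·π_4 + 1/6·π_5
  π_3 = 1/6·π_0 + 1/6·π_1 + 1/12·π_2 + 1/4·π_3 + 1/4·π_4 + 1/6·π_5
  π_4 = 1/6·π_0 + 1/6·π_1 + 1/6·π_2 + 1/6·π_3 + 1/12·π_4 + 1/6·π_5
  normalize: π_0 + π_1 + π_2 + π_3 + π_4 + π_5 = 1
Solving the linear system gives exactly π = [2/13, 2309/11999, 107/923, 171/923, 2/13, 2384/11999].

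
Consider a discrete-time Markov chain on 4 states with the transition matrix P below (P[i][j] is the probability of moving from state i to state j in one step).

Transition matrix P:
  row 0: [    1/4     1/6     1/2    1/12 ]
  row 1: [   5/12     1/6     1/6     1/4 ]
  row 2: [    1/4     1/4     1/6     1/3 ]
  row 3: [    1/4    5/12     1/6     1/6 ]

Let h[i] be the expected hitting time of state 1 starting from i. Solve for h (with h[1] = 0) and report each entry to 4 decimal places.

h = [4.1778, 0.0000, 3.7333, 3.2000]

First-step conditioning: h[1] = 0; for i ≠ 1, h[i] = 1 + Σ_k P[i][k]·h[k].
  h[0] = 1 + 1/4·h[0] + 1/2·h[2] + 1/12·h[3]
  h[2] = 1 + 1/4·h[0] + 1/6·h[2] + 1/3·h[3]
  h[3] = 1 + 1/4·h[0] + 1/6·h[2] + 1/6·h[3]
Solving the 3×3 linear system over states ≠ 1 gives exactly h = [188/45, 0, 56/15, 16/5] (h[1] = 0 is the target).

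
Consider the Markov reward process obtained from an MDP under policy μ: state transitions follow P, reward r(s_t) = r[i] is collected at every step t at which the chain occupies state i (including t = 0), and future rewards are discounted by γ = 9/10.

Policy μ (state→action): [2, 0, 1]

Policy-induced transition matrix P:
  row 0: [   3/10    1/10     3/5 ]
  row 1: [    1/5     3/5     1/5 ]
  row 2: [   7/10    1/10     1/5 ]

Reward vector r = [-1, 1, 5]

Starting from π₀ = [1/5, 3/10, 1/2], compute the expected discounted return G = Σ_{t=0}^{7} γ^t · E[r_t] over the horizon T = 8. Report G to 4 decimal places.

G = 9.9173

t=0: π = [0.2000, 0.3000, 0.5000], E[r] = 2.6000, γ^t·E[r] = 2.600000, running G = 2.600000
t=1: π = [0.4700, 0.2500, 0.2800], E[r] = 1.1800, γ^t·E[r] = 1.062000, running G = 3.662000
t=2: π = [0.3870, 0.2250, 0.3880], E[r] = 1.7780, γ^t·E[r] = 1.440180, running G = 5.102180
t=3: π = [0.4327, 0.2125, 0.3548], E[r] = 1.5538, γ^t·E[r] = 1.132720, running G = 6.234900
t=4: π = [0.4207, 0.2063, 0.3731], E[r] = 1.6510, γ^t·E[r] = 1.083208, running G = 7.318108
t=5: π = [0.4286, 0.2031, 0.3683], E[r] = 1.6159, γ^t·E[r] = 0.954148, running G = 8.272256
t=6: π = [0.4270, 0.2016, 0.3714], E[r] = 1.6318, γ^t·E[r] = 0.867196, running G = 9.139452
t=7: π = [0.4284, 0.2008, 0.3708], E[r] = 1.6263, γ^t·E[r] = 0.777878, running G = 9.917330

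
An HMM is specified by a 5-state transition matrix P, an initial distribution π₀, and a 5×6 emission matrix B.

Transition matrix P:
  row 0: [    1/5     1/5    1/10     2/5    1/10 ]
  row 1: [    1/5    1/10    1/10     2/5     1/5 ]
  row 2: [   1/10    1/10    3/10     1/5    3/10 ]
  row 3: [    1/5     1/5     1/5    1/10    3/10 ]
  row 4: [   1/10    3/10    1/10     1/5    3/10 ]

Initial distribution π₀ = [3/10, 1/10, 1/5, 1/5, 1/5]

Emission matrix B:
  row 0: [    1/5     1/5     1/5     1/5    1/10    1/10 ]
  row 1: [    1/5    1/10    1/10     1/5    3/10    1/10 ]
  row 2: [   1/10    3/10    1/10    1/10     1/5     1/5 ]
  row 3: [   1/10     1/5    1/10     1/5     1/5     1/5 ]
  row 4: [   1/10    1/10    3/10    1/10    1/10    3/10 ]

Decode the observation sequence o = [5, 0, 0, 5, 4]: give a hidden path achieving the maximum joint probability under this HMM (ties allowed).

t=0: δ = [3.000e-02, 1.000e-02, 4.000e-02, 4.000e-02, 6.000e-02]  (obs o_0=5)
t=1: δ = [1.600e-03, 3.600e-03, 1.200e-03, 1.200e-03, 1.800e-03]  ψ = [3, 4, 2, 0, 4]  (obs o_1=0)
t=2: δ = [1.440e-04, 1.080e-04, 3.600e-05, 1.440e-04, 7.200e-05]  ψ = [1, 4, 1, 1, 1]  (obs o_2=0)
t=3: δ = [2.880e-06, 2.880e-06, 5.760e-06, 1.152e-05, 1.296e-05]  ψ = [0, 0, 3, 0, 3]  (obs o_3=5)
t=4: δ = [2.304e-07, 1.166e-06, 4.608e-07, 5.184e-07, 3.888e-07]  ψ = [3, 4, 3, 4, 4]  (obs o_4=4)
backtrack: best end state = 1; path = [4, 1, 3, 4, 1]

path = [4, 1, 3, 4, 1]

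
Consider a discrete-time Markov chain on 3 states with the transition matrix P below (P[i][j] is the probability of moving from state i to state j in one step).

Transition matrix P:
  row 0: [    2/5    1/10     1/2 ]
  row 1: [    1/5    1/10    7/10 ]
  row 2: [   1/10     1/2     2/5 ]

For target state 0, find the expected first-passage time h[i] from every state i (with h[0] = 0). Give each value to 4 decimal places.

First-step conditioning: h[0] = 0; for i ≠ 0, h[i] = 1 + Σ_k P[i][k]·h[k].
  h[1] = 1 + 1/10·h[1] + 7/10·h[2]
  h[2] = 1 + 1/2·h[1] + 2/5·h[2]
Solving the 2×2 linear system over states ≠ 0 gives exactly h = [0, 130/19, 140/19] (h[0] = 0 is the target).

h = [0.0000, 6.8421, 7.3684]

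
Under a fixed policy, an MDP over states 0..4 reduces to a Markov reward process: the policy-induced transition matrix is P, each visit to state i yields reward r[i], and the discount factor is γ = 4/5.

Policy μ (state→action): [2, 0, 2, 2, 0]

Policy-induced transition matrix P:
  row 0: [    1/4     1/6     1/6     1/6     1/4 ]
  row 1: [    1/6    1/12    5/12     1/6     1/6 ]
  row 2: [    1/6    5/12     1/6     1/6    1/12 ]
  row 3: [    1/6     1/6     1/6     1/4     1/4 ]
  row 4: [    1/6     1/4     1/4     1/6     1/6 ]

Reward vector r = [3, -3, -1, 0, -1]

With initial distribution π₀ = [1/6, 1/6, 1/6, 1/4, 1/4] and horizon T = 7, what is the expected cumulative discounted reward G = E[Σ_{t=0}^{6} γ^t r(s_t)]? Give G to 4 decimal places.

t=0: π = [0.1667, 0.1667, 0.1667, 0.2500, 0.2500], E[r] = -0.4167, γ^t·E[r] = -0.416667, running G = -0.416667
t=1: π = [0.1806, 0.2153, 0.2292, 0.1875, 0.1875], E[r] = -0.5208, γ^t·E[r] = -0.416667, running G = -0.833333
t=2: π = [0.1817, 0.2216, 0.2361, 0.1823, 0.1782], E[r] = -0.5341, γ^t·E[r] = -0.341852, running G = -1.175185
t=3: π = [0.1818, 0.2221, 0.2369, 0.1819, 0.1773], E[r] = -0.5351, γ^t·E[r] = -0.273951, running G = -1.449136
t=4: π = [0.1818, 0.2222, 0.2370, 0.1818, 0.1772], E[r] = -0.5352, γ^t·E[r] = -0.219238, running G = -1.668374
t=5: π = [0.1818, 0.2222, 0.2370, 0.1818, 0.1772], E[r] = -0.5352, γ^t·E[r] = -0.175385, running G = -1.843759
t=6: π = [0.1818, 0.2222, 0.2370, 0.1818, 0.1772], E[r] = -0.5352, γ^t·E[r] = -0.140310, running G = -1.984069

G = -1.9841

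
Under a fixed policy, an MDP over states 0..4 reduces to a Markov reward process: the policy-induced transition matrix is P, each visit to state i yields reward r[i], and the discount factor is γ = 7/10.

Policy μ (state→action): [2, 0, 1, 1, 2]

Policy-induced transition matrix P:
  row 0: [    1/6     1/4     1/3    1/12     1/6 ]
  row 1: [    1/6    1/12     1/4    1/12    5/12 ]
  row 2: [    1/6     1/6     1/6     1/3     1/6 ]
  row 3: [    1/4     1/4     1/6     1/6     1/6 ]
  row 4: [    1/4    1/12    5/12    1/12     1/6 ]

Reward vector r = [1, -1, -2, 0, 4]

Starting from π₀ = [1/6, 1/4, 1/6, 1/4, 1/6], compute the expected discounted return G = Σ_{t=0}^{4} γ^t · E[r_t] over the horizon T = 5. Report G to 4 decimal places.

t=0: π = [0.1667, 0.2500, 0.1667, 0.2500, 0.1667], E[r] = 0.2500, γ^t·E[r] = 0.250000, running G = 0.250000
t=1: π = [0.2014, 0.1667, 0.2569, 0.1458, 0.2292], E[r] = 0.4375, γ^t·E[r] = 0.306250, running G = 0.556250
t=2: π = [0.1979, 0.1626, 0.2714, 0.1597, 0.2083], E[r] = 0.3258, γ^t·E[r] = 0.159647, running G = 0.715897
t=3: π = [0.1973, 0.1656, 0.2653, 0.1645, 0.2073], E[r] = 0.3305, γ^t·E[r] = 0.113357, running G = 0.829254
t=4: π = [0.1977, 0.1657, 0.2652, 0.1634, 0.2081], E[r] = 0.3338, γ^t·E[r] = 0.080137, running G = 0.909391

G = 0.9094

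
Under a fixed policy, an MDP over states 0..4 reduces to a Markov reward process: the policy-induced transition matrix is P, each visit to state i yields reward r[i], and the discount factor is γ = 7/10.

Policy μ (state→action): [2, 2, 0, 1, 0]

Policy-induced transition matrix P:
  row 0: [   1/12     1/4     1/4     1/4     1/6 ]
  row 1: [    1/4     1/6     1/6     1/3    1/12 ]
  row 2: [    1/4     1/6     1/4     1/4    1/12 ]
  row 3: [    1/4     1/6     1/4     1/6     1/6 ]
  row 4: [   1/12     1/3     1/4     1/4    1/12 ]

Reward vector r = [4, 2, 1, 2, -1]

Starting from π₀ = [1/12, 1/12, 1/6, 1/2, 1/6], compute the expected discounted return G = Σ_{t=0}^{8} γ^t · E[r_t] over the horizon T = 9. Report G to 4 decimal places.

t=0: π = [0.0833, 0.0833, 0.1667, 0.5000, 0.1667], E[r] = 1.5000, γ^t·E[r] = 1.500000, running G = 1.500000
t=1: π = [0.2083, 0.2014, 0.2431, 0.2153, 0.1319], E[r] = 1.7778, γ^t·E[r] = 1.244444, running G = 2.744444
t=2: π = [0.1933, 0.2060, 0.2332, 0.2488, 0.1186], E[r] = 1.7975, γ^t·E[r] = 0.880752, running G = 3.625197
t=3: π = [0.1980, 0.2025, 0.2328, 0.2464, 0.1202], E[r] = 1.8027, γ^t·E[r] = 0.618313, running G = 4.243510
t=4: π = [0.1970, 0.2032, 0.2331, 0.2463, 0.1204], E[r] = 1.7997, γ^t·E[r] = 0.432109, running G = 4.675619
t=5: π = [0.1971, 0.2031, 0.2331, 0.2464, 0.1203], E[r] = 1.8003, γ^t·E[r] = 0.302581, running G = 4.978200
t=6: π = [0.1971, 0.2031, 0.2331, 0.2464, 0.1203], E[r] = 1.8003, γ^t·E[r] = 0.211798, running G = 5.189998
t=7: π = [0.1971, 0.2031, 0.2331, 0.2464, 0.1203], E[r] = 1.8003, γ^t·E[r] = 0.148259, running G = 5.338256
t=8: π = [0.1971, 0.2031, 0.2331, 0.2464, 0.1203], E[r] = 1.8003, γ^t·E[r] = 0.103781, running G = 5.442038

G = 5.4420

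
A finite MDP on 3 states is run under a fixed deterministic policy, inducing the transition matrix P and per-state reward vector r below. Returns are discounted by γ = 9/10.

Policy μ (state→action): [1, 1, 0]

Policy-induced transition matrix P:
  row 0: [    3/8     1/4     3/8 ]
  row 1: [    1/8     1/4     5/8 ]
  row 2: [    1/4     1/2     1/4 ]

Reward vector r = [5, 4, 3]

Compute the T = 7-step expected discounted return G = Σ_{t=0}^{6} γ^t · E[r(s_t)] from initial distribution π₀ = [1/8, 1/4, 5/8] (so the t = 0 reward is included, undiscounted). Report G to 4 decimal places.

G = 19.6521

t=0: π = [0.1250, 0.2500, 0.6250], E[r] = 3.5000, γ^t·E[r] = 3.500000, running G = 3.500000
t=1: π = [0.2344, 0.4063, 0.3594], E[r] = 3.8750, γ^t·E[r] = 3.487500, running G = 6.987500
t=2: π = [0.2285, 0.3398, 0.4316], E[r] = 3.7969, γ^t·E[r] = 3.075469, running G = 10.062969
t=3: π = [0.2361, 0.3579, 0.4060], E[r] = 3.8301, γ^t·E[r] = 2.792127, running G = 12.855096
t=4: π = [0.2348, 0.3515, 0.4137], E[r] = 3.8210, γ^t·E[r] = 2.506988, running G = 15.362083
t=5: π = [0.2354, 0.3534, 0.4112], E[r] = 3.8242, γ^t·E[r] = 2.258181, running G = 17.620264
t=6: π = [0.2352, 0.3528, 0.4120], E[r] = 3.8233, γ^t·E[r] = 2.031850, running G = 19.652114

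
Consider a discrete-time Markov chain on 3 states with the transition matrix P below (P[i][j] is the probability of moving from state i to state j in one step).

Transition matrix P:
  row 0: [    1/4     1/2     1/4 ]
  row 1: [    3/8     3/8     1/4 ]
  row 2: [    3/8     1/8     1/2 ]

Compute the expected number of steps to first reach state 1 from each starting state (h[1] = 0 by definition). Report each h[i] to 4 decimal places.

h = [2.6667, 0.0000, 4.0000]

First-step conditioning: h[1] = 0; for i ≠ 1, h[i] = 1 + Σ_k P[i][k]·h[k].
  h[0] = 1 + 1/4·h[0] + 1/4·h[2]
  h[2] = 1 + 3/8·h[0] + 1/2·h[2]
Solving the 2×2 linear system over states ≠ 1 gives exactly h = [8/3, 0, 4] (h[1] = 0 is the target).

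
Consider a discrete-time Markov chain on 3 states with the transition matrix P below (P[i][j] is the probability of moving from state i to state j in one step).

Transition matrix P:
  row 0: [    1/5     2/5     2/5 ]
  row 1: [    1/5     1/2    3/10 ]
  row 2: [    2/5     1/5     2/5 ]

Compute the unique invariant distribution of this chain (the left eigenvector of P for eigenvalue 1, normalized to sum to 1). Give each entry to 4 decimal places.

Balance equations π_j = Σ_i π_i·P[i][j]:
  π_0 = 1/5·π_0 + 1/5·π_1 + 2/5·π_2
  π_1 = 2/5·π_0 + 1/2·π_1 + 1/5·π_2
  normalize: π_0 + π_1 + π_2 = 1
Solving the linear system gives exactly π = [3/11, 4/11, 4/11].

π = [0.2727, 0.3636, 0.3636]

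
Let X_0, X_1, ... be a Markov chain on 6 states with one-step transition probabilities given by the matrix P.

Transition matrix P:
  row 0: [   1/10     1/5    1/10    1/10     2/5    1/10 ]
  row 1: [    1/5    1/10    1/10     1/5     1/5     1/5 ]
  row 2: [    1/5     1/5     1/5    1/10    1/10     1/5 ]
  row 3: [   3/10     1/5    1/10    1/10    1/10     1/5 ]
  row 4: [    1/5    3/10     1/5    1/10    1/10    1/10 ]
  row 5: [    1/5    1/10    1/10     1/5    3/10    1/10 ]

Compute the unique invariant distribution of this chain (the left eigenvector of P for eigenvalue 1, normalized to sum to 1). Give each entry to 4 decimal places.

π = [0.1939, 0.1873, 0.1340, 0.1333, 0.2060, 0.1455]

Balance equations π_j = Σ_i π_i·P[i][j]:
  π_0 = 1/10·π_0 + 1/5·π_1 + 1/5·π_2 + 3/10·π_3 + 1/5·π_4 + 1/5·π_5
  π_1 = 1/5·π_0 + 1/10·π_1 + 1/5·π_2 + 1/5·π_3 + 3/10·π_4 + 1/10·π_5
  π_2 = 1/10·π_0 + 1/10·π_1 + 1/5·π_2 + 1/10·π_3 + 1/5·π_4 + 1/10·π_5
  π_3 = 1/10·π_0 + 1/5·π_1 + 1/10·π_2 + 1/10·π_3 + 1/10·π_4 + 1/5·π_5
  π_4 = 2/5·π_0 + 1/5·π_1 + 1/10·π_2 + 1/10·π_3 + 1/10·π_4 + 3/10·π_5
  normalize: π_0 + π_1 + π_2 + π_3 + π_4 + π_5 = 1
Solving the linear system gives exactly π = [26045/134298, 25157/134298, 8998/67149, 17899/134298, 1537/7461, 19535/134298].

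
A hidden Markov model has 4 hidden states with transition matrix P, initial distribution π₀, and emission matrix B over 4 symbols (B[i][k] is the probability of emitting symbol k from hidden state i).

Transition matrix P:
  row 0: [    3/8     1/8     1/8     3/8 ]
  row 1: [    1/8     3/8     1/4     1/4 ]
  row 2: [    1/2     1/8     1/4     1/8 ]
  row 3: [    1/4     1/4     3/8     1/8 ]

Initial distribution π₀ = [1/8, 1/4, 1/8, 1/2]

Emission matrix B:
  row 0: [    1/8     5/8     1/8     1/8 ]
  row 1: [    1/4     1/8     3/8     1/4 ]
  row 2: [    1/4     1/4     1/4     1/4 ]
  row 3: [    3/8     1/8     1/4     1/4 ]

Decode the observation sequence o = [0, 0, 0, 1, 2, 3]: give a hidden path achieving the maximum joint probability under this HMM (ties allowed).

path = [3, 2, 2, 0, 3, 2]

t=0: δ = [1.562e-02, 6.250e-02, 3.125e-02, 1.875e-01]  (obs o_0=0)
t=1: δ = [5.859e-03, 1.172e-02, 1.758e-02, 8.789e-03]  ψ = [3, 3, 3, 3]  (obs o_1=0)
t=2: δ = [1.099e-03, 1.099e-03, 1.099e-03, 1.099e-03]  ψ = [2, 1, 2, 1]  (obs o_2=0)
t=3: δ = [3.433e-04, 5.150e-05, 1.030e-04, 5.150e-05]  ψ = [2, 1, 3, 0]  (obs o_3=1)
t=4: δ = [1.609e-05, 1.609e-05, 1.073e-05, 3.219e-05]  ψ = [0, 0, 0, 0]  (obs o_4=2)
t=5: δ = [1.006e-06, 2.012e-06, 3.017e-06, 1.509e-06]  ψ = [3, 3, 3, 0]  (obs o_5=3)
backtrack: best end state = 2; path = [3, 2, 2, 0, 3, 2]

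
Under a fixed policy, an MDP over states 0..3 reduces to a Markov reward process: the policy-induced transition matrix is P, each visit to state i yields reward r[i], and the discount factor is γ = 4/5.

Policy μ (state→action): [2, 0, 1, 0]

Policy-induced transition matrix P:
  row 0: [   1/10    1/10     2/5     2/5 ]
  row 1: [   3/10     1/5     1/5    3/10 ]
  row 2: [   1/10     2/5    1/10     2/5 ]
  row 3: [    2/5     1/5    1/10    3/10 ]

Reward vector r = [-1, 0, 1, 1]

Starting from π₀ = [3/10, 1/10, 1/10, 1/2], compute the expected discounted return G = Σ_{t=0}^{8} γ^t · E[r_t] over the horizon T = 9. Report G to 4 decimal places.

G = 1.2651

t=0: π = [0.3000, 0.1000, 0.1000, 0.5000], E[r] = 0.3000, γ^t·E[r] = 0.300000, running G = 0.300000
t=1: π = [0.2700, 0.1900, 0.2000, 0.3400], E[r] = 0.2700, γ^t·E[r] = 0.216000, running G = 0.516000
t=2: π = [0.2400, 0.2130, 0.2000, 0.3470], E[r] = 0.3070, γ^t·E[r] = 0.196480, running G = 0.712480
t=3: π = [0.2467, 0.2160, 0.1933, 0.3440], E[r] = 0.2906, γ^t·E[r] = 0.148787, running G = 0.861267
t=4: π = [0.2464, 0.2140, 0.1956, 0.3440], E[r] = 0.2932, γ^t·E[r] = 0.120099, running G = 0.981366
t=5: π = [0.2460, 0.2145, 0.1953, 0.3442], E[r] = 0.2935, γ^t·E[r] = 0.096181, running G = 1.077547
t=6: π = [0.2462, 0.2145, 0.1952, 0.3441], E[r] = 0.2932, γ^t·E[r] = 0.076867, running G = 1.154414
t=7: π = [0.2461, 0.2144, 0.1953, 0.3441], E[r] = 0.2933, γ^t·E[r] = 0.061510, running G = 1.215924
t=8: π = [0.2461, 0.2144, 0.1953, 0.3441], E[r] = 0.2933, γ^t·E[r] = 0.049207, running G = 1.265131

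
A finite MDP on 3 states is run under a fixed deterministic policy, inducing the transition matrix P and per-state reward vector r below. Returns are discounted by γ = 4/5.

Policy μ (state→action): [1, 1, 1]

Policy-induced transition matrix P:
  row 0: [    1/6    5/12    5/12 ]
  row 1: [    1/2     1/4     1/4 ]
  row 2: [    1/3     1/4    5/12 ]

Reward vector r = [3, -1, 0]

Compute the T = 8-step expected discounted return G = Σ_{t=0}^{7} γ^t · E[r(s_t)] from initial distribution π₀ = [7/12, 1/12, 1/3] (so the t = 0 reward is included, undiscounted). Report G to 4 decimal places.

t=0: π = [0.5833, 0.0833, 0.3333], E[r] = 1.6667, γ^t·E[r] = 1.666667, running G = 1.666667
t=1: π = [0.2500, 0.3472, 0.4028], E[r] = 0.4028, γ^t·E[r] = 0.322222, running G = 1.988889
t=2: π = [0.3495, 0.2917, 0.3588], E[r] = 0.7569, γ^t·E[r] = 0.484444, running G = 2.473333
t=3: π = [0.3237, 0.3083, 0.3681], E[r] = 0.6628, γ^t·E[r] = 0.339358, running G = 2.812691
t=4: π = [0.3308, 0.3039, 0.3653], E[r] = 0.6883, γ^t·E[r] = 0.281942, running G = 3.094634
t=5: π = [0.3289, 0.3051, 0.3660], E[r] = 0.6815, γ^t·E[r] = 0.223303, running G = 3.317937
t=6: π = [0.3294, 0.3048, 0.3658], E[r] = 0.6833, γ^t·E[r] = 0.179128, running G = 3.497065
t=7: π = [0.3292, 0.3049, 0.3659], E[r] = 0.6828, γ^t·E[r] = 0.143198, running G = 3.640263

G = 3.6403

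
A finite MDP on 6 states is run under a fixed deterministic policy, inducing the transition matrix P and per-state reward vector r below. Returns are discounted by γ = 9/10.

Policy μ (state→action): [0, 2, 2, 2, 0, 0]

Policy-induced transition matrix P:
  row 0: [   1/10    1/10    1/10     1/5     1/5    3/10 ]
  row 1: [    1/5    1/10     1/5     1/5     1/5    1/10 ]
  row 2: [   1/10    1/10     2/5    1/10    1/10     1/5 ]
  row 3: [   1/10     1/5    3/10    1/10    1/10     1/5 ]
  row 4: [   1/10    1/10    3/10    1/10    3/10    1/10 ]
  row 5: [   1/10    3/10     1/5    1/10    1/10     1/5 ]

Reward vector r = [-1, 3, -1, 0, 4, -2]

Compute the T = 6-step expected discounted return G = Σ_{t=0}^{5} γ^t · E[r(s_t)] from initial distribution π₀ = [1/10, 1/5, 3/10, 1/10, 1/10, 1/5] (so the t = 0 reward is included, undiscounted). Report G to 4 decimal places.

t=0: π = [0.1000, 0.2000, 0.3000, 0.1000, 0.1000, 0.2000], E[r] = 0.2000, γ^t·E[r] = 0.200000, running G = 0.200000
t=1: π = [0.1200, 0.1500, 0.2700, 0.1300, 0.1500, 0.1800], E[r] = 0.3000, γ^t·E[r] = 0.270000, running G = 0.470000
t=2: π = [0.1150, 0.1490, 0.2700, 0.1270, 0.1570, 0.1820], E[r] = 0.3260, γ^t·E[r] = 0.264060, running G = 0.734060
t=3: π = [0.1149, 0.1491, 0.2709, 0.1264, 0.1578, 0.1809], E[r] = 0.3309, γ^t·E[r] = 0.241226, running G = 0.975286
t=4: π = [0.1149, 0.1488, 0.2711, 0.1264, 0.1580, 0.1808], E[r] = 0.3307, γ^t·E[r] = 0.216959, running G = 1.192245
t=5: π = [0.1149, 0.1488, 0.2712, 0.1264, 0.1580, 0.1808], E[r] = 0.3306, γ^t·E[r] = 0.195207, running G = 1.387452

G = 1.3875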